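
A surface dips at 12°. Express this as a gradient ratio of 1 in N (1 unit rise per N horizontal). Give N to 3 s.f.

1 in 4.70

1 : N means tan θ = 1/N, so N = 1/tan 12° = 1/0.2126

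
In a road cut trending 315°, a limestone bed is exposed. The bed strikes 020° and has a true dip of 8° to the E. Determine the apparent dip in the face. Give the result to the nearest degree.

7°

The section lies 65° from the strike.
tan α = tan 8° × sin 65° = 0.1405 × 0.9063 = 0.1274
α = arctan(0.1274) = 7.26°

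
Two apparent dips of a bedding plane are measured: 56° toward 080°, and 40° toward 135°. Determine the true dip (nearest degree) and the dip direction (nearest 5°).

Represent each trace as a vector plunging at its apparent dip toward its trend (east-north-up frame): v₁ = (0.551, 0.097, -0.829), v₂ = (0.542, -0.542, -0.643).
n = v₁ × v₂ = (0.511, 0.095, 0.351) (taken with n_z > 0).
True dip = arccos(n_z / |n|) = arccos(0.5592) = 56.0°.
Dip direction = azimuth of (n_x, n_y) = atan2(0.511, 0.095) = 79°.

true dip 56°, dip direction 080°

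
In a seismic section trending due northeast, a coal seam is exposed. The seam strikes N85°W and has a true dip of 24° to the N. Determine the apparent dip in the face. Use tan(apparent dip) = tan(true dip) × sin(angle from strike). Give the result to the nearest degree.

19°

Angle between strike (N85°W) and section (due northeast): β = 50°.
tan(apparent dip) = tan 24° · sin 50° = 0.3411
apparent dip = arctan 0.3411 = 18.83°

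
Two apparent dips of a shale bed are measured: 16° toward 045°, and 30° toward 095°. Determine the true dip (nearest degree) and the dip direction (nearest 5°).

true dip 30°, dip direction 105°

Each apparent-dip line lies in the plane. As unit vectors (x east, y north, z up), v₁ plunges 16°→045° and v₂ plunges 30°→095°.
The plane normal is n = v₁ × v₂ ∝ (0.361, -0.102, 0.638).
Dip δ = arctan(|n_h|/n_z) = arctan(0.375/0.638) = 30.4°.
The horizontal component of n points toward azimuth atan2(n_x, n_y) = 106°, the dip direction.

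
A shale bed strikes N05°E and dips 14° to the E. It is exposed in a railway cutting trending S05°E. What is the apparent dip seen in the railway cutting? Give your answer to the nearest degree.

The strike is N05°E and the section trends S05°E; the acute angle between them is β = 10°.
tan(apparent dip) = tan 14° · sin 10° = 0.0433
apparent dip = arctan 0.0433 = 2.48°

2°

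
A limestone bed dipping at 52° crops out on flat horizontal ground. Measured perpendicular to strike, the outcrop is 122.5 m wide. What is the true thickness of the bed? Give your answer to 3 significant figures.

96.5 m

True thickness t = w · sin(dip) = 122.5 × sin 52°
t = 122.5 × 0.7880 = 96.531 m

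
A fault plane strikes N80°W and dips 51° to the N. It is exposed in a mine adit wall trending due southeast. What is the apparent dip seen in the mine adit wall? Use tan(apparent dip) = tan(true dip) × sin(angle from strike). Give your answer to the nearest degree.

35°

Angle between strike (N80°W) and section (due southeast): β = 35°.
tan(apparent dip) = tan 51° · sin 35° = 0.7083
apparent dip = arctan 0.7083 = 35.31°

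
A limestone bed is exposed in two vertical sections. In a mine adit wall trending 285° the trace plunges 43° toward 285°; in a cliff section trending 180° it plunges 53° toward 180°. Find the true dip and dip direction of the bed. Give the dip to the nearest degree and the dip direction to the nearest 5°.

The two traces are lines in the plane: v₁ = (sin 285°·cos 43°, cos 285°·cos 43°, −sin 43°), v₂ = (sin 180°·cos 53°, cos 180°·cos 53°, −sin 53°).
Cross product v₁ × v₂ gives the pole to the plane: n ∝ (-0.562, -0.564, 0.425).
tan δ = √(n_x²+n_y²)/n_z = 0.796/0.425, so δ = 61.9°.
Dip direction = atan2(-0.562, -0.564) = 225° (azimuth of n's horizontal projection).

true dip 62°, dip direction 225°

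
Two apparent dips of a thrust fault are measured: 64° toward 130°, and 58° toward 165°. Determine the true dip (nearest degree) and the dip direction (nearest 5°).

Represent each trace as a vector plunging at its apparent dip toward its trend (east-north-up frame): v₁ = (0.336, -0.282, -0.899), v₂ = (0.137, -0.512, -0.848).
Cross product v₁ × v₂ gives the pole to the plane: n ∝ (0.221, -0.162, 0.133).
Dip δ = arctan(|n_h|/n_z) = arctan(0.274/0.133) = 64.1°.
The horizontal component of n points toward azimuth atan2(n_x, n_y) = 126°, the dip direction.

true dip 64°, dip direction 125°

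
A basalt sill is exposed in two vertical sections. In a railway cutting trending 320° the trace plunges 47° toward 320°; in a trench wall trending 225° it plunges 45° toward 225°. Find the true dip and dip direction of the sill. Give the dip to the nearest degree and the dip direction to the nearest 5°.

Each apparent-dip line lies in the plane. As unit vectors (x east, y north, z up), v₁ plunges 47°→320° and v₂ plunges 45°→225°.
The plane normal is n = v₁ × v₂ ∝ (-0.735, 0.056, 0.480).
tan δ = √(n_x²+n_y²)/n_z = 0.737/0.480, so δ = 56.9°.
Dip direction = azimuth of (n_x, n_y) = atan2(-0.735, 0.056) = 274°.

true dip 57°, dip direction 275°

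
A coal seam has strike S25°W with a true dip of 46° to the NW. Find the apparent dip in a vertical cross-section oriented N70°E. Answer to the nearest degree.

The strike is S25°W and the section trends N70°E; the acute angle between them is β = 45°.
tan α = tan 46° × sin 45° = 1.0355 × 0.7071 = 0.7322
apparent dip = arctan 0.7322 = 36.21°

36°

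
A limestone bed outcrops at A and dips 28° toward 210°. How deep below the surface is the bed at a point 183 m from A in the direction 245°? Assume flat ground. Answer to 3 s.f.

The hole lies 35° from the dip direction, so the down-dip offset is 183 × cos 35° = 149.90 m.
Depth = down-dip offset × tan(dip) = 149.90 × tan 28° = 149.90 × 0.5317
Depth = 79.71 m

79.7 m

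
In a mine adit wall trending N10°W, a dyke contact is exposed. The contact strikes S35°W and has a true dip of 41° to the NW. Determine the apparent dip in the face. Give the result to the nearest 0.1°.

The strike is S35°W and the section trends N10°W; the acute angle between them is β = 45°.
tan α = tan 41° × sin 45° = 0.8693 × 0.7071 = 0.6147
α = arctan(0.6147) = 31.58°

31.6°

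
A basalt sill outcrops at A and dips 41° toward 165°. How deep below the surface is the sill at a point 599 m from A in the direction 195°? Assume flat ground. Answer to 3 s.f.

451 m

The hole lies 30° from the dip direction, so the down-dip offset is 599 × cos 30° = 518.75 m.
Depth = down-dip offset × tan(dip) = 518.75 × tan 41° = 518.75 × 0.8693
Depth = 450.94 m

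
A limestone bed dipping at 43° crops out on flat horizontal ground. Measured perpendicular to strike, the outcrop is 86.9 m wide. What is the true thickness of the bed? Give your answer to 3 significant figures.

59.3 m

True thickness t = w · sin(dip) = 86.9 × sin 43°
t = 86.9 × 0.6820 = 59.266 m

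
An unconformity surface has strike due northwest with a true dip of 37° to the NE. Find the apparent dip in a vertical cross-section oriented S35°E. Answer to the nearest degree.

Angle between strike (due northwest) and section (S35°E): β = 10°.
tan α = tan 37° × sin 10° = 0.7536 × 0.1736 = 0.1309
α = arctan(0.1309) = 7.45°

7°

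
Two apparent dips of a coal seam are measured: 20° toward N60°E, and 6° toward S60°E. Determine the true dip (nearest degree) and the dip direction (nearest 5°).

Represent each trace as a vector plunging at its apparent dip toward its trend (east-north-up frame): v₁ = (0.814, 0.470, -0.342), v₂ = (0.861, -0.497, -0.105).
n = v₁ × v₂ = (0.219, 0.210, 0.809) (taken with n_z > 0).
True dip = arccos(n_z / |n|) = arccos(0.9364) = 20.5°.
Dip direction = azimuth of (n_x, n_y) = atan2(0.219, 0.210) = 46°.

true dip 21°, dip direction 045°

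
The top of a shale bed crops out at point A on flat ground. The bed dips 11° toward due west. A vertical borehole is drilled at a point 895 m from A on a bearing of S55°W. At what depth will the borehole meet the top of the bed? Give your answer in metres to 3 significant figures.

The hole lies 35° from the dip direction, so the down-dip offset is 895 × cos 35° = 733.14 m.
Depth = down-dip offset × tan(dip) = 733.14 × tan 11° = 733.14 × 0.1944
Depth = 142.51 m

143 m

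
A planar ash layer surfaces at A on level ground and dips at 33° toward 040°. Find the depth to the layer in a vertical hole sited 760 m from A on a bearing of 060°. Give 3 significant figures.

The hole lies 20° from the dip direction, so the down-dip offset is 760 × cos 20° = 714.17 m.
Depth = down-dip offset × tan(dip) = 714.17 × tan 33° = 714.17 × 0.6494
Depth = 463.79 m

464 m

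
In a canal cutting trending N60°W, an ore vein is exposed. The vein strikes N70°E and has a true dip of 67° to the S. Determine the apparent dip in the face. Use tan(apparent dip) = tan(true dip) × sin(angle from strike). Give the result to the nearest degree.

The strike is N70°E and the section trends N60°W; the acute angle between them is β = 50°.
tan α = tan 67° × sin 50° = 2.3559 × 0.7660 = 1.8047
apparent dip = arctan 1.8047 = 61.01°

61°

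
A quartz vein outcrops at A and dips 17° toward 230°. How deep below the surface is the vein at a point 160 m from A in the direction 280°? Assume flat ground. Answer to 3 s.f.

The hole lies 50° from the dip direction, so the down-dip offset is 160 × cos 50° = 102.85 m.
Depth = down-dip offset × tan(dip) = 102.85 × tan 17° = 102.85 × 0.3057
Depth = 31.44 m

31.4 m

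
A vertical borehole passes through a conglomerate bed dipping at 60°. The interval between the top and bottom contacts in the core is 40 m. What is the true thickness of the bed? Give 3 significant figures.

20.0 m

True thickness t = h · cos(dip) = 40 × cos 60°
t = 40 × 0.5000 = 20.000 m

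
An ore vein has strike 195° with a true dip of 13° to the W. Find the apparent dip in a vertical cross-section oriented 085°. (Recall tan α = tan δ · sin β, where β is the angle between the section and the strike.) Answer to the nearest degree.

Angle between strike (195°) and section (085°): β = 70°.
tan α = tan 13° × sin 70° = 0.2309 × 0.9397 = 0.2169
α = arctan(0.2169) = 12.24°

12°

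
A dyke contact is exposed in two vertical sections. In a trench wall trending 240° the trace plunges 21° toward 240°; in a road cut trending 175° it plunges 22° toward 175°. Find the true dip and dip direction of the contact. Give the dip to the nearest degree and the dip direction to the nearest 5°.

Represent each trace as a vector plunging at its apparent dip toward its trend (east-north-up frame): v₁ = (-0.809, -0.467, -0.358), v₂ = (0.081, -0.924, -0.375).
Cross product v₁ × v₂ gives the pole to the plane: n ∝ (-0.156, -0.332, 0.785).
True dip = arccos(n_z / |n|) = arccos(0.9059) = 25.1°.
Dip direction = atan2(-0.156, -0.332) = 205° (azimuth of n's horizontal projection).

true dip 25°, dip direction 205°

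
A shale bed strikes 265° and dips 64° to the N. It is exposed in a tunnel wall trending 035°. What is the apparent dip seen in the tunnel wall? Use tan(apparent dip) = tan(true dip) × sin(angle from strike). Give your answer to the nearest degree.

58°

The strike is 265° and the section trends 035°; the acute angle between them is β = 50°.
tan(apparent dip) = tan 64° · sin 50° = 1.5706
α = arctan(1.5706) = 57.52°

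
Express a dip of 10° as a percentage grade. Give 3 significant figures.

17.6%

grade % = 100 × tan 10° = 100 × 0.1763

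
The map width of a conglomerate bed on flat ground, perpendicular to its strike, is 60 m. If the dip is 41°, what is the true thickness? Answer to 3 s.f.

39.4 m

True thickness t = w · sin(dip) = 60 × sin 41°
t = 60 × 0.6561 = 39.364 m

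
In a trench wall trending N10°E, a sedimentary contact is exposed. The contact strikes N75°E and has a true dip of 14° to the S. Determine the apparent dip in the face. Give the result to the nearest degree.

The section lies 65° from the strike.
tan(apparent dip) = tan 14° · sin 65° = 0.2260
apparent dip = arctan 0.2260 = 12.73°

13°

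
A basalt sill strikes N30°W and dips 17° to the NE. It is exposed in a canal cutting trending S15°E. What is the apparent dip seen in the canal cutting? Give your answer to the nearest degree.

5°

The section lies 15° from the strike.
tan(apparent dip) = tan 17° · sin 15° = 0.0791
α = arctan(0.0791) = 4.52°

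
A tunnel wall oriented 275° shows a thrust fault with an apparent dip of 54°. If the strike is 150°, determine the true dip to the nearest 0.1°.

The section is 55° from the strike.
tan δ = tan α / sin β = tan 54° / sin 55° = 1.3764 / 0.8192 = 1.6803
true dip = arctan 1.6803 = 59.24°

59.2°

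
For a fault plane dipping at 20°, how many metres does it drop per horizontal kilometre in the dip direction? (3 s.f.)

drop per km = 1000 × tan 20° = 1000 × 0.3640

364 m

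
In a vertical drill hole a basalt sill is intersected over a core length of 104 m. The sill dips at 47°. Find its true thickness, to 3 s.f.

70.9 m

True thickness t = h · cos(dip) = 104 × cos 47°
t = 104 × 0.6820 = 70.928 m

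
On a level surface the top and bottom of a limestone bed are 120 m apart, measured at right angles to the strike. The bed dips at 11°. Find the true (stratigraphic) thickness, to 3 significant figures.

22.9 m

True thickness t = w · sin(dip) = 120 × sin 11°
t = 120 × 0.1908 = 22.897 m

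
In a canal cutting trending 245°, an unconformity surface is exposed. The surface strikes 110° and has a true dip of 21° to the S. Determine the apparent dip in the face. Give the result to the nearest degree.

Angle between strike (110°) and section (245°): β = 45°.
tan(apparent dip) = tan 21° · sin 45° = 0.2714
apparent dip = arctan 0.2714 = 15.19°

15°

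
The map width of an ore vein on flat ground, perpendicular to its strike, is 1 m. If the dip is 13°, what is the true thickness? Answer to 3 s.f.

True thickness t = w · sin(dip) = 1 × sin 13°
t = 1 × 0.2250 = 0.225 m

0.225 m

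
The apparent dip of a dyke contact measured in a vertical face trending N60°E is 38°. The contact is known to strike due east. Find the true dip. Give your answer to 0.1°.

57.4°

The section is 30° from the strike.
tan(true dip) = tan 38° / sin 30° = 1.5626
true dip = arctan 1.5626 = 57.38°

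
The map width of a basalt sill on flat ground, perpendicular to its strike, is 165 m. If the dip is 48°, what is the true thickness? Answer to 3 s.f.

123 m

True thickness t = w · sin(dip) = 165 × sin 48°
t = 165 × 0.7431 = 122.619 m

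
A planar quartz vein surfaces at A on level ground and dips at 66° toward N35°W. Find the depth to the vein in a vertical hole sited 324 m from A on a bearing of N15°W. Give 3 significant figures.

The hole lies 20° from the dip direction, so the down-dip offset is 324 × cos 20° = 304.46 m.
Depth = down-dip offset × tan(dip) = 304.46 × tan 66° = 304.46 × 2.2460
Depth = 683.83 m

684 m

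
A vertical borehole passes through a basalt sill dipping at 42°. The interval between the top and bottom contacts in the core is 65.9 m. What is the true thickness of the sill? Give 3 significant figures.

49.0 m

True thickness t = h · cos(dip) = 65.9 × cos 42°
t = 65.9 × 0.7431 = 48.973 m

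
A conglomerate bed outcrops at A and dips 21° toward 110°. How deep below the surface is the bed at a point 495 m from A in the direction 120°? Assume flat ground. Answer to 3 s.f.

187 m

The hole lies 10° from the dip direction, so the down-dip offset is 495 × cos 10° = 487.48 m.
Depth = down-dip offset × tan(dip) = 487.48 × tan 21° = 487.48 × 0.3839
Depth = 187.13 m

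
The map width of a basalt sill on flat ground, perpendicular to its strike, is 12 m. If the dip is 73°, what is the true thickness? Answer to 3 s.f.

11.5 m

True thickness t = w · sin(dip) = 12 × sin 73°
t = 12 × 0.9563 = 11.476 m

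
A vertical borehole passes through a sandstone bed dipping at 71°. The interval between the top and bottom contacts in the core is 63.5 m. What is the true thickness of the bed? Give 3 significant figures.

20.7 m

True thickness t = h · cos(dip) = 63.5 × cos 71°
t = 63.5 × 0.3256 = 20.674 m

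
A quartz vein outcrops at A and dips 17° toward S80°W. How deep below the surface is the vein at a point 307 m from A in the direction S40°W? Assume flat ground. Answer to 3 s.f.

71.9 m

The hole lies 40° from the dip direction, so the down-dip offset is 307 × cos 40° = 235.18 m.
Depth = down-dip offset × tan(dip) = 235.18 × tan 17° = 235.18 × 0.3057
Depth = 71.90 m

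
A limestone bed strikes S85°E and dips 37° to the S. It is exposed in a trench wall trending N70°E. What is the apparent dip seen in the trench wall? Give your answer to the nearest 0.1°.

The section lies 25° from the strike.
tan α = tan 37° × sin 25° = 0.7536 × 0.4226 = 0.3185
α = arctan(0.3185) = 17.66°

17.7°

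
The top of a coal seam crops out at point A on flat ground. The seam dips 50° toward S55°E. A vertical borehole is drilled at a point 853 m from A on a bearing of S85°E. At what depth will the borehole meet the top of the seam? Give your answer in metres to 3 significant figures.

880 m

The hole lies 30° from the dip direction, so the down-dip offset is 853 × cos 30° = 738.72 m.
Depth = down-dip offset × tan(dip) = 738.72 × tan 50° = 738.72 × 1.1918
Depth = 880.37 m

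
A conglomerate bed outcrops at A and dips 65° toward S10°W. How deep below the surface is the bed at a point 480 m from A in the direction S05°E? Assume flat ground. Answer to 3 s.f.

The hole lies 15° from the dip direction, so the down-dip offset is 480 × cos 15° = 463.64 m.
Depth = down-dip offset × tan(dip) = 463.64 × tan 65° = 463.64 × 2.1445
Depth = 994.29 m

994 m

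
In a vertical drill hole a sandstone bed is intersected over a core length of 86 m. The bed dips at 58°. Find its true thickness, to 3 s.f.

True thickness t = h · cos(dip) = 86 × cos 58°
t = 86 × 0.5299 = 45.573 m

45.6 m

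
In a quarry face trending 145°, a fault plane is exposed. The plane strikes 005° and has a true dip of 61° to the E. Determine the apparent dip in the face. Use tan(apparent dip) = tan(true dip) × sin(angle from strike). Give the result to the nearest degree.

49°

The section lies 40° from the strike.
tan(apparent dip) = tan 61° · sin 40° = 1.1596
apparent dip = arctan 1.1596 = 49.23°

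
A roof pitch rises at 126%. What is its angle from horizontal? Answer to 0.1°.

51.6°

tan θ = 126/100 = 1.2600
θ = arctan(1.2600) = 51.56°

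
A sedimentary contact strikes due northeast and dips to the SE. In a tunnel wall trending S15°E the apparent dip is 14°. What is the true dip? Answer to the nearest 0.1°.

16.1°

The section is 60° from the strike.
tan(true dip) = tan 14° / sin 60° = 0.2879
true dip = arctan 0.2879 = 16.06°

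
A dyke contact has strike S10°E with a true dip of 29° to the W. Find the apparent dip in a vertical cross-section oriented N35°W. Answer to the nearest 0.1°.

The section lies 25° from the strike.
tan α = tan 29° × sin 25° = 0.5543 × 0.4226 = 0.2343
α = arctan(0.2343) = 13.18°

13.2°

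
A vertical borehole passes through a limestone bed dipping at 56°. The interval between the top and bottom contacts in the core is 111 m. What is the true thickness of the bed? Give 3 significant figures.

True thickness t = h · cos(dip) = 111 × cos 56°
t = 111 × 0.5592 = 62.070 m

62.1 m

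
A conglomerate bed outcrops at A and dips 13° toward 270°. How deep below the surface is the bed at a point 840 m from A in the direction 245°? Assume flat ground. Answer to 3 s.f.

The hole lies 25° from the dip direction, so the down-dip offset is 840 × cos 25° = 761.30 m.
Depth = down-dip offset × tan(dip) = 761.30 × tan 13° = 761.30 × 0.2309
Depth = 175.76 m

176 m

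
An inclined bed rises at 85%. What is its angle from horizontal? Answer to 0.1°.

tan θ = 85/100 = 0.8500
θ = arctan(0.8500) = 40.36°

40.4°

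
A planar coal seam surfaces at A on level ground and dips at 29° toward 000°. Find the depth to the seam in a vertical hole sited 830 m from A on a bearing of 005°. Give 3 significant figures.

The hole lies 5° from the dip direction, so the down-dip offset is 830 × cos 5° = 826.84 m.
Depth = down-dip offset × tan(dip) = 826.84 × tan 29° = 826.84 × 0.5543
Depth = 458.33 m

458 m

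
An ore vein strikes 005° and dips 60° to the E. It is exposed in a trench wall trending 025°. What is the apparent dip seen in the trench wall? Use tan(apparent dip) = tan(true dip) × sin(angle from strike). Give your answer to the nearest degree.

31°

The section lies 20° from the strike.
tan(apparent dip) = tan 60° · sin 20° = 0.5924
apparent dip = arctan 0.5924 = 30.64°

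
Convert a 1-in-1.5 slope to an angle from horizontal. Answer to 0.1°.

33.7°

tan θ = 1/1.5 = 0.6667
θ = arctan(0.6667) = 33.69°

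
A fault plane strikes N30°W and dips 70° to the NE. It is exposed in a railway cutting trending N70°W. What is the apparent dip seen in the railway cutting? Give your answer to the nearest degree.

60°

The section lies 40° from the strike.
tan(apparent dip) = tan 70° · sin 40° = 1.7660
α = arctan(1.7660) = 60.48°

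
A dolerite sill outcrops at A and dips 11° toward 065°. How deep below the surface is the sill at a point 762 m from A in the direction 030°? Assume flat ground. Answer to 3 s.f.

The hole lies 35° from the dip direction, so the down-dip offset is 762 × cos 35° = 624.19 m.
Depth = down-dip offset × tan(dip) = 624.19 × tan 11° = 624.19 × 0.1944
Depth = 121.33 m

121 m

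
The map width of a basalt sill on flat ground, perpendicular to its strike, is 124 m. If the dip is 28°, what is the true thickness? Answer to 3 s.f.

58.2 m

True thickness t = w · sin(dip) = 124 × sin 28°
t = 124 × 0.4695 = 58.214 m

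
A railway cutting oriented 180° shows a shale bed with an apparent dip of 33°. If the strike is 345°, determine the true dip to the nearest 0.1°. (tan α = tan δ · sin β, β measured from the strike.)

The section is 15° from the strike.
tan δ = tan α / sin β = tan 33° / sin 15° = 0.6494 / 0.2588 = 2.5091
δ = arctan(2.5091) = 68.27°

68.3°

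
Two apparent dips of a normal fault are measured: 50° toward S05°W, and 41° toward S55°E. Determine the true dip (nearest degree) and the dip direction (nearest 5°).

true dip 51°, dip direction 170°

Each apparent-dip line lies in the plane. As unit vectors (x east, y north, z up), v₁ plunges 50°→S05°W and v₂ plunges 41°→S55°E.
Cross product v₁ × v₂ gives the pole to the plane: n ∝ (0.088, -0.510, 0.420).
True dip = arccos(n_z / |n|) = arccos(0.6299) = 51.0°.
Dip direction = azimuth of (n_x, n_y) = atan2(0.088, -0.510) = 170°.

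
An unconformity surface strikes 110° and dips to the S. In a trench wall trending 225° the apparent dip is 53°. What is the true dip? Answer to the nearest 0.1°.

β = acute angle between strike 110° and section 225° = 65°.
tan δ = tan α / sin β = tan 53° / sin 65° = 1.3270 / 0.9063 = 1.4642
δ = arctan(1.4642) = 55.67°

55.7°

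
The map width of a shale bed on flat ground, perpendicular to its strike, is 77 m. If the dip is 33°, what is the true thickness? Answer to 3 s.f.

True thickness t = w · sin(dip) = 77 × sin 33°
t = 77 × 0.5446 = 41.937 m

41.9 m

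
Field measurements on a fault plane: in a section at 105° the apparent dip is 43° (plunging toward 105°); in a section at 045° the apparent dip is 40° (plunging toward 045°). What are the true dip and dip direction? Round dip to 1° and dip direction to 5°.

Represent each trace as a vector plunging at its apparent dip toward its trend (east-north-up frame): v₁ = (0.706, -0.189, -0.682), v₂ = (0.542, 0.542, -0.643).
n = v₁ × v₂ = (0.491, 0.085, 0.485) (taken with n_z > 0).
True dip = arccos(n_z / |n|) = arccos(0.6976) = 45.8°.
Dip direction = azimuth of (n_x, n_y) = atan2(0.491, 0.085) = 80°.

true dip 46°, dip direction 080°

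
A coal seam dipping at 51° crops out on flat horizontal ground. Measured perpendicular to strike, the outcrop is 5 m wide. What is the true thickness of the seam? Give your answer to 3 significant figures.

True thickness t = w · sin(dip) = 5 × sin 51°
t = 5 × 0.7771 = 3.886 m

3.89 m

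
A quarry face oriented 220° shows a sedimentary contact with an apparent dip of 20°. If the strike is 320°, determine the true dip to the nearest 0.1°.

The section is 80° from the strike.
tan δ = tan α / sin β = tan 20° / sin 80° = 0.3640 / 0.9848 = 0.3696
δ = arctan(0.3696) = 20.28°

20.3°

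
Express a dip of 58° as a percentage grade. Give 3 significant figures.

160%

grade % = 100 × tan 58° = 100 × 1.6003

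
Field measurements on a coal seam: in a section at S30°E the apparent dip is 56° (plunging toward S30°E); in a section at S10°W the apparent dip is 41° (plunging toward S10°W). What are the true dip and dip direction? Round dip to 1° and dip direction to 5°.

The two traces are lines in the plane: v₁ = (sin 150°·cos 56°, cos 150°·cos 56°, −sin 56°), v₂ = (sin 190°·cos 41°, cos 190°·cos 41°, −sin 41°).
The plane normal is n = v₁ × v₂ ∝ (0.298, -0.292, 0.271).
Dip δ = arctan(|n_h|/n_z) = arctan(0.418/0.271) = 57.0°.
Dip direction = atan2(0.298, -0.292) = 134° (azimuth of n's horizontal projection).

true dip 57°, dip direction 135°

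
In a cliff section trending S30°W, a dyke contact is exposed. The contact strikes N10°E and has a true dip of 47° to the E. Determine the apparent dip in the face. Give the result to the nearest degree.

Angle between strike (N10°E) and section (S30°W): β = 20°.
tan(apparent dip) = tan 47° · sin 20° = 0.3668
α = arctan(0.3668) = 20.14°

20°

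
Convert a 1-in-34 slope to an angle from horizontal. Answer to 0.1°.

1.7°

tan θ = 1/34 = 0.0294
θ = arctan(0.0294) = 1.68°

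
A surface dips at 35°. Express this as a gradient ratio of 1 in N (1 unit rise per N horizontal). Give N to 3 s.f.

1 : N means tan θ = 1/N, so N = 1/tan 35° = 1/0.7002

1 in 1.43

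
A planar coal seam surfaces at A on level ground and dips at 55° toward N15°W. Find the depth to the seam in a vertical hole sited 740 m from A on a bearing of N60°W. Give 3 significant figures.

747 m

The hole lies 45° from the dip direction, so the down-dip offset is 740 × cos 45° = 523.26 m.
Depth = down-dip offset × tan(dip) = 523.26 × tan 55° = 523.26 × 1.4281
Depth = 747.29 m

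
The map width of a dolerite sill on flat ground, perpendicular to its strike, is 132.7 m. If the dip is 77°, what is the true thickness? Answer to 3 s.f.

True thickness t = w · sin(dip) = 132.7 × sin 77°
t = 132.7 × 0.9744 = 129.299 m

129 m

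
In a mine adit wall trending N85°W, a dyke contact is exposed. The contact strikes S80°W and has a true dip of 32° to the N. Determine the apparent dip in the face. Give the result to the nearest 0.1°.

The strike is S80°W and the section trends N85°W; the acute angle between them is β = 15°.
tan(apparent dip) = tan 32° · sin 15° = 0.1617
α = arctan(0.1617) = 9.19°

9.2°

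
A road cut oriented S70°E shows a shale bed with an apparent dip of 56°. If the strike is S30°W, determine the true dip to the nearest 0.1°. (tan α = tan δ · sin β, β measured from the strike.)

56.4°

β = acute angle between strike S30°W and section S70°E = 80°.
tan(true dip) = tan 56° / sin 80° = 1.5054
δ = arctan(1.5054) = 56.41°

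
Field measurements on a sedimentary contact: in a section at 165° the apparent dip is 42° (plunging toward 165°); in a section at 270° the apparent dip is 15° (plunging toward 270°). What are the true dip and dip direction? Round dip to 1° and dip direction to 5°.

true dip 46°, dip direction 195°

Represent each trace as a vector plunging at its apparent dip toward its trend (east-north-up frame): v₁ = (0.192, -0.718, -0.669), v₂ = (-0.966, -0.000, -0.259).
Cross product v₁ × v₂ gives the pole to the plane: n ∝ (-0.186, -0.696, 0.693).
Dip δ = arctan(|n_h|/n_z) = arctan(0.720/0.693) = 46.1°.
The horizontal component of n points toward azimuth atan2(n_x, n_y) = 195°, the dip direction.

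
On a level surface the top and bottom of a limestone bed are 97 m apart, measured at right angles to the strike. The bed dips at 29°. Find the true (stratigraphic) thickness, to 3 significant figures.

True thickness t = w · sin(dip) = 97 × sin 29°
t = 97 × 0.4848 = 47.027 m

47.0 m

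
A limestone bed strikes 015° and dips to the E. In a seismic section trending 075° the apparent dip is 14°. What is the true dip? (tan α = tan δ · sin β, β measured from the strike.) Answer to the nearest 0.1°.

β = acute angle between strike 015° and section 075° = 60°.
tan δ = tan α / sin β = tan 14° / sin 60° = 0.2493 / 0.8660 = 0.2879
true dip = arctan 0.2879 = 16.06°

16.1°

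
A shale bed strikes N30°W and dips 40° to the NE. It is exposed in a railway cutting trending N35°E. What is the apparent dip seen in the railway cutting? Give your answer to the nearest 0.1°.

37.3°

The section lies 65° from the strike.
tan(apparent dip) = tan 40° · sin 65° = 0.7605
apparent dip = arctan 0.7605 = 37.25°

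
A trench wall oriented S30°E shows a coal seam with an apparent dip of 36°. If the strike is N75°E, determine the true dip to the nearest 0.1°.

The section is 75° from the strike.
tan(true dip) = tan 36° / sin 75° = 0.7522
true dip = arctan 0.7522 = 36.95°

36.9°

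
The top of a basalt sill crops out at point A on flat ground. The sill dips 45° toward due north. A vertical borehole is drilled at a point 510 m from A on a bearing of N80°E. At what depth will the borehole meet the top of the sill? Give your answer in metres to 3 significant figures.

88.6 m

The hole lies 80° from the dip direction, so the down-dip offset is 510 × cos 80° = 88.56 m.
Depth = down-dip offset × tan(dip) = 88.56 × tan 45° = 88.56 × 1.0000
Depth = 88.56 m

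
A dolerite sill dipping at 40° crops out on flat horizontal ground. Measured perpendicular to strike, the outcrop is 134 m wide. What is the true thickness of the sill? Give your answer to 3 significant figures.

True thickness t = w · sin(dip) = 134 × sin 40°
t = 134 × 0.6428 = 86.134 m

86.1 m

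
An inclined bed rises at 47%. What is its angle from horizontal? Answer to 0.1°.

25.2°

tan θ = 47/100 = 0.4700
θ = arctan(0.4700) = 25.17°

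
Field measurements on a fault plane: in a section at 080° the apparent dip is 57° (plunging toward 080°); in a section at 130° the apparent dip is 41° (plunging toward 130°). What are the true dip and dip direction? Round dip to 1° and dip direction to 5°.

Represent each trace as a vector plunging at its apparent dip toward its trend (east-north-up frame): v₁ = (0.536, 0.095, -0.839), v₂ = (0.578, -0.485, -0.656).
n = v₁ × v₂ = (0.469, 0.133, 0.315) (taken with n_z > 0).
tan δ = √(n_x²+n_y²)/n_z = 0.487/0.315, so δ = 57.1°.
The horizontal component of n points toward azimuth atan2(n_x, n_y) = 74°, the dip direction.

true dip 57°, dip direction 075°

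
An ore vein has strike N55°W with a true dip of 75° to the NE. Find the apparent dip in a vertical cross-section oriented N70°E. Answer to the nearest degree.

72°

The section lies 55° from the strike.
tan(apparent dip) = tan 75° · sin 55° = 3.0571
apparent dip = arctan 3.0571 = 71.89°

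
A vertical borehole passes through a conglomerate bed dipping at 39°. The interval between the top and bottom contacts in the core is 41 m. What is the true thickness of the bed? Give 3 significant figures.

31.9 m

True thickness t = h · cos(dip) = 41 × cos 39°
t = 41 × 0.7771 = 31.863 m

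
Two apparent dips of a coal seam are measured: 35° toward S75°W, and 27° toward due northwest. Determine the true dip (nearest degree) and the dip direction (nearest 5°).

true dip 36°, dip direction 270°

The two traces are lines in the plane: v₁ = (sin 255°·cos 35°, cos 255°·cos 35°, −sin 35°), v₂ = (sin 315°·cos 27°, cos 315°·cos 27°, −sin 27°).
n = v₁ × v₂ = (-0.458, -0.002, 0.632) (taken with n_z > 0).
True dip = arccos(n_z / |n|) = arccos(0.8100) = 35.9°.
The horizontal component of n points toward azimuth atan2(n_x, n_y) = 270°, the dip direction.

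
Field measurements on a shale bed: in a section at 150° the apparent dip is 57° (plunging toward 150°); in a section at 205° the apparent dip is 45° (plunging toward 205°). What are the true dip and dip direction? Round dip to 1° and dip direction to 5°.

Each apparent-dip line lies in the plane. As unit vectors (x east, y north, z up), v₁ plunges 57°→150° and v₂ plunges 45°→205°.
The plane normal is n = v₁ × v₂ ∝ (0.204, -0.443, 0.315).
tan δ = √(n_x²+n_y²)/n_z = 0.488/0.315, so δ = 57.1°.
Dip direction = azimuth of (n_x, n_y) = atan2(0.204, -0.443) = 155°.

true dip 57°, dip direction 155°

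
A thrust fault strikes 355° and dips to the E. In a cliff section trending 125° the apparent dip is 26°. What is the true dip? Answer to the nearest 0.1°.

32.5°

β = acute angle between strike 355° and section 125° = 50°.
tan δ = tan α / sin β = tan 26° / sin 50° = 0.4877 / 0.7660 = 0.6367
true dip = arctan 0.6367 = 32.48°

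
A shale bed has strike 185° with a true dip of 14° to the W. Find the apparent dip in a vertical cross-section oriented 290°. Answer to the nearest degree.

The strike is 185° and the section trends 290°; the acute angle between them is β = 75°.
tan α = tan 14° × sin 75° = 0.2493 × 0.9659 = 0.2408
apparent dip = arctan 0.2408 = 13.54°

14°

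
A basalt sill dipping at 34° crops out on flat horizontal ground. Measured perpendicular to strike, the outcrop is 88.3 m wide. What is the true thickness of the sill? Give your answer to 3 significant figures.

True thickness t = w · sin(dip) = 88.3 × sin 34°
t = 88.3 × 0.5592 = 49.377 m

49.4 m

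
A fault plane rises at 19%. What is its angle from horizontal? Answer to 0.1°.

tan θ = 19/100 = 0.1900
θ = arctan(0.1900) = 10.76°

10.8°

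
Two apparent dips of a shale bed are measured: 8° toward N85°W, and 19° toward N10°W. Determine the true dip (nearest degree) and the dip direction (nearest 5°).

Each apparent-dip line lies in the plane. As unit vectors (x east, y north, z up), v₁ plunges 8°→N85°W and v₂ plunges 19°→N10°W.
The plane normal is n = v₁ × v₂ ∝ (-0.101, 0.298, 0.904).
True dip = arccos(n_z / |n|) = arccos(0.9443) = 19.2°.
The horizontal component of n points toward azimuth atan2(n_x, n_y) = 341°, the dip direction.

true dip 19°, dip direction 340°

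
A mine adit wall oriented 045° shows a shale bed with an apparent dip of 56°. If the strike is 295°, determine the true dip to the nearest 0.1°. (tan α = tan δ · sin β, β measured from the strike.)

57.6°

β = acute angle between strike 295° and section 045° = 70°.
tan δ = tan α / sin β = tan 56° / sin 70° = 1.4826 / 0.9397 = 1.5777
true dip = arctan 1.5777 = 57.63°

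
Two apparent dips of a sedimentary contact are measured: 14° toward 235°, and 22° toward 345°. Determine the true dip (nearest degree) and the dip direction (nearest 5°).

true dip 30°, dip direction 300°

Each apparent-dip line lies in the plane. As unit vectors (x east, y north, z up), v₁ plunges 14°→235° and v₂ plunges 22°→345°.
n = v₁ × v₂ = (-0.425, 0.240, 0.845) (taken with n_z > 0).
Dip δ = arctan(|n_h|/n_z) = arctan(0.488/0.845) = 30.0°.
Dip direction = atan2(-0.425, 0.240) = 299° (azimuth of n's horizontal projection).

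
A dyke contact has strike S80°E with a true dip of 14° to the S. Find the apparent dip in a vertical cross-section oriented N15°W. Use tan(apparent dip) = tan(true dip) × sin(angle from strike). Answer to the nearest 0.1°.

12.7°

The section lies 65° from the strike.
tan(apparent dip) = tan 14° · sin 65° = 0.2260
apparent dip = arctan 0.2260 = 12.73°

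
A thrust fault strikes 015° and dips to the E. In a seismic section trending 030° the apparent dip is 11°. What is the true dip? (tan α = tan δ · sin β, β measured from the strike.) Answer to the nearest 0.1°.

36.9°

β = acute angle between strike 015° and section 030° = 15°.
tan(true dip) = tan 11° / sin 15° = 0.7510
true dip = arctan 0.7510 = 36.91°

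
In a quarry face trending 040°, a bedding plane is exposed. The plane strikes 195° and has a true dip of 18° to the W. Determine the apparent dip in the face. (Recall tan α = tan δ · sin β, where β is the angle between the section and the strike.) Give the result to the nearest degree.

8°

Angle between strike (195°) and section (040°): β = 25°.
tan(apparent dip) = tan 18° · sin 25° = 0.1373
apparent dip = arctan 0.1373 = 7.82°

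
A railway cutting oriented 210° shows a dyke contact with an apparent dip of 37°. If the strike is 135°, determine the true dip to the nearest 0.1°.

38.0°

The section is 75° from the strike.
tan δ = tan α / sin β = tan 37° / sin 75° = 0.7536 / 0.9659 = 0.7801
δ = arctan(0.7801) = 37.96°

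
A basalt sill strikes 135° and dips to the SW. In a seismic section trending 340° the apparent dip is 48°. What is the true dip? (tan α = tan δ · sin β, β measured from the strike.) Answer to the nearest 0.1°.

69.2°

The section is 25° from the strike.
tan δ = tan α / sin β = tan 48° / sin 25° = 1.1106 / 0.4226 = 2.6279
true dip = arctan 2.6279 = 69.17°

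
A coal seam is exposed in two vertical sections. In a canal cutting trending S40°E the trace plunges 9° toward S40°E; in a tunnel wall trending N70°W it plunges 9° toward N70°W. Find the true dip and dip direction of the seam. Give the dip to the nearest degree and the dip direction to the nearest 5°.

true dip 31°, dip direction 215°

Represent each trace as a vector plunging at its apparent dip toward its trend (east-north-up frame): v₁ = (0.635, -0.757, -0.156), v₂ = (-0.928, 0.338, -0.156).
The plane normal is n = v₁ × v₂ ∝ (-0.171, -0.245, 0.488).
True dip = arccos(n_z / |n|) = arccos(0.8530) = 31.5°.
Dip direction = atan2(-0.171, -0.245) = 215° (azimuth of n's horizontal projection).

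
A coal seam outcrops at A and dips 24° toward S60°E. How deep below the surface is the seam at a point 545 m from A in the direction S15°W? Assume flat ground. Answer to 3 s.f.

62.8 m

The hole lies 75° from the dip direction, so the down-dip offset is 545 × cos 75° = 141.06 m.
Depth = down-dip offset × tan(dip) = 141.06 × tan 24° = 141.06 × 0.4452
Depth = 62.80 m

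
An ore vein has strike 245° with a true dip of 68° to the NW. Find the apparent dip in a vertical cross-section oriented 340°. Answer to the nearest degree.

The strike is 245° and the section trends 340°; the acute angle between them is β = 85°.
tan α = tan 68° × sin 85° = 2.4751 × 0.9962 = 2.4657
apparent dip = arctan 2.4657 = 67.92°

68°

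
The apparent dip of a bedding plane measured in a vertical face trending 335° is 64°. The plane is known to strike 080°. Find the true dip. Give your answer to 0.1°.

The section is 75° from the strike.
tan δ = tan α / sin β = tan 64° / sin 75° = 2.0503 / 0.9659 = 2.1226
δ = arctan(2.1226) = 64.77°

64.8°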